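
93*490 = 45570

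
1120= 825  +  295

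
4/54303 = 4/54303 = 0.00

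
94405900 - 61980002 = 32425898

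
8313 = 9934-1621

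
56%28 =0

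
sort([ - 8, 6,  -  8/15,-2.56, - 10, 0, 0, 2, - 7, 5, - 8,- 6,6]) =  [-10, - 8,-8,  -  7,-6,- 2.56,-8/15, 0, 0 , 2, 5, 6, 6]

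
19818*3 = 59454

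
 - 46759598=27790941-74550539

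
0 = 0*1645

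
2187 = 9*243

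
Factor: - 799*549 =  - 438651 = - 3^2*17^1*47^1 * 61^1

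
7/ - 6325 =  - 7/6325=-  0.00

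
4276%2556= 1720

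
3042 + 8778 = 11820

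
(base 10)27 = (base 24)13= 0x1B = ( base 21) 16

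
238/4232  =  119/2116 = 0.06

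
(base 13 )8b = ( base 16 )73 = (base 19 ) 61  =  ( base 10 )115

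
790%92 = 54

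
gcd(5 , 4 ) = 1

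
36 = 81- 45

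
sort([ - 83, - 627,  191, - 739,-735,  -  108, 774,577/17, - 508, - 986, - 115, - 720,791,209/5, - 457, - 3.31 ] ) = [- 986, - 739, -735 , - 720, - 627, - 508, - 457,-115,-108,  -  83, - 3.31,577/17,209/5,191,774, 791 ]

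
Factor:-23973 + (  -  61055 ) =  - 2^2 *29^1*733^1  =  - 85028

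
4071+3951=8022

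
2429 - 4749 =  - 2320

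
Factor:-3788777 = -113^1*33529^1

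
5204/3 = 1734 + 2/3 = 1734.67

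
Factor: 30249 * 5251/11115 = 17648611/1235=5^( - 1)*13^( - 1)*19^(-1 )*59^1 *89^1*3361^1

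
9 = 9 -0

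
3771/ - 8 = -3771/8 = - 471.38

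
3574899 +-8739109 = - 5164210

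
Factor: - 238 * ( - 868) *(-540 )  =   - 111555360 = - 2^5 * 3^3*5^1*7^2*17^1*31^1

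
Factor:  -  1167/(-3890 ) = 3/10 = 2^(  -  1)*3^1*5^(  -  1)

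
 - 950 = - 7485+6535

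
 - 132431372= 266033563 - 398464935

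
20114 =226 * 89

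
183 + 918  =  1101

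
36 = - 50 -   -  86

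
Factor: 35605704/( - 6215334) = - 2^2*37^( - 1)*647^1*2293^1*27997^( - 1)  =  -5934284/1035889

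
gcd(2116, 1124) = 4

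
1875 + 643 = 2518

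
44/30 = 1 + 7/15=1.47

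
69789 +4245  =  74034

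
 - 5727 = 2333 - 8060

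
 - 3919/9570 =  - 3919/9570 = -  0.41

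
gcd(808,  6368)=8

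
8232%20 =12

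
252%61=8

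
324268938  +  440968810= 765237748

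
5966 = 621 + 5345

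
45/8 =5+ 5/8   =  5.62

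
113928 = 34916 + 79012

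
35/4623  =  35/4623 = 0.01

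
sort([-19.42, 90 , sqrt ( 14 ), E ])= [ - 19.42,E,sqrt(14), 90] 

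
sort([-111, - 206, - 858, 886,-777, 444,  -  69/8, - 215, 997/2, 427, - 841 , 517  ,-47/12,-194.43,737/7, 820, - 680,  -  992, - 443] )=[-992, - 858  , - 841, - 777 ,- 680, - 443, - 215,  -  206,  -  194.43, - 111  , - 69/8,-47/12,737/7, 427,444,997/2,  517, 820,886] 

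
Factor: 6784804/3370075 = 2^2*5^( - 2 )*13^1*23^( - 1)*5861^( - 1 )*130477^1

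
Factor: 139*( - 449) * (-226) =14104886 = 2^1 * 113^1*139^1*449^1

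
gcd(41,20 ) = 1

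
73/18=73/18  =  4.06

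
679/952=97/136 = 0.71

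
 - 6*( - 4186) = 25116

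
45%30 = 15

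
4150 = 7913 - 3763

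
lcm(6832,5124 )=20496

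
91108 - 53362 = 37746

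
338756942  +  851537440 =1190294382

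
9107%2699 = 1010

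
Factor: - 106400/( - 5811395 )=21280/1162279 = 2^5 *5^1 * 7^1*19^1*1162279^(- 1)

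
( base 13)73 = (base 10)94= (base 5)334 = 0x5E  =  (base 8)136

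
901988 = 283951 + 618037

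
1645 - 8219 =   -  6574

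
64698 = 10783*6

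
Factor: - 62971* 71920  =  -4528874320 =-  2^4*5^1*29^1 * 31^1*62971^1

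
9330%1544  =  66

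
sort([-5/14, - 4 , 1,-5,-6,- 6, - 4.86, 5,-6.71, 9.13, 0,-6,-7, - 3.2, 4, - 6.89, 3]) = [- 7,-6.89, - 6.71, - 6 ,-6,-6,-5, - 4.86,-4,-3.2,-5/14,0, 1,3 , 4,  5 , 9.13]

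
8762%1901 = 1158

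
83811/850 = 98 + 511/850 = 98.60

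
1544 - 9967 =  - 8423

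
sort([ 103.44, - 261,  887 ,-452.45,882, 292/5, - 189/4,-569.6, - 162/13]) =[-569.6, - 452.45,- 261,-189/4, - 162/13,292/5  ,  103.44,882, 887 ]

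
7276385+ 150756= 7427141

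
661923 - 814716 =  - 152793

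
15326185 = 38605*397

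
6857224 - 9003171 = -2145947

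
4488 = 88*51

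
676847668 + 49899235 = 726746903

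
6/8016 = 1/1336 = 0.00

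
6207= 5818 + 389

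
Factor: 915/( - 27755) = - 3/91 = -3^1*7^( - 1 )*13^ ( - 1)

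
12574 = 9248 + 3326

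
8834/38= 232+ 9/19= 232.47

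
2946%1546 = 1400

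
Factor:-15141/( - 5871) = 7^2 * 19^( - 1) = 49/19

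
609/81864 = 203/27288= 0.01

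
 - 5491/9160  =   - 5491/9160= - 0.60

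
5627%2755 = 117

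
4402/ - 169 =  -  4402/169 = - 26.05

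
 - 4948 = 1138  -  6086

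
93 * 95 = 8835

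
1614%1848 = 1614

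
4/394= 2/197  =  0.01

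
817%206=199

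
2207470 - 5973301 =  - 3765831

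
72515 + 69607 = 142122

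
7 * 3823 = 26761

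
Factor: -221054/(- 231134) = 163^( - 1)*709^(-1)*110527^1= 110527/115567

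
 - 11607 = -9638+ - 1969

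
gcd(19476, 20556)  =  36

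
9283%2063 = 1031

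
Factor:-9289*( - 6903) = 64121967 = 3^2*7^1*13^1*59^1*1327^1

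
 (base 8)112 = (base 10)74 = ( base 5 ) 244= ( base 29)2G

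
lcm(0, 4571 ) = 0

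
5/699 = 5/699=0.01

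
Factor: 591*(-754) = - 445614 = - 2^1*3^1*13^1*29^1  *197^1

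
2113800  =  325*6504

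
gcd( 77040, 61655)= 5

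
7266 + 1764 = 9030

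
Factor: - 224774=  - 2^1* 11^1*17^1*601^1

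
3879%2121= 1758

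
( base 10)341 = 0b101010101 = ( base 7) 665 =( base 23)EJ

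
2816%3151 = 2816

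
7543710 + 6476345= 14020055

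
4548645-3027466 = 1521179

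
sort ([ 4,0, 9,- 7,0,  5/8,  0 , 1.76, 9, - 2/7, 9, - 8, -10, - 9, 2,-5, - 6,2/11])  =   [ - 10, - 9, - 8, - 7, - 6, - 5, - 2/7,0,0,0,2/11,5/8,1.76, 2, 4 , 9, 9,9 ]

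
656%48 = 32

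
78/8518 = 39/4259 = 0.01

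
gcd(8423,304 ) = 1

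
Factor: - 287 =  - 7^1*41^1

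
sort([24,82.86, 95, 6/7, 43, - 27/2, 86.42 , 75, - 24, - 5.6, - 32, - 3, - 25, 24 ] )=[ - 32 , - 25, - 24, - 27/2,-5.6, - 3, 6/7, 24,24, 43 , 75, 82.86, 86.42, 95 ] 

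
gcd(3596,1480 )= 4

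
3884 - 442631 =  -  438747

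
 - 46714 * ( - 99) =4624686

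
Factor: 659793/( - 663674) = -2^( - 1) * 3^1*11^( - 1)*97^( - 1 ) * 311^( - 1) * 219931^1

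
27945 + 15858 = 43803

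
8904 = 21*424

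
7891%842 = 313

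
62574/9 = 6952  +  2/3 = 6952.67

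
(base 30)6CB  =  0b1011010001011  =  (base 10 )5771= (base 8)13213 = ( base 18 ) HEB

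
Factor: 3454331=3454331^1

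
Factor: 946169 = 7^1*17^1*7951^1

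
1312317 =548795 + 763522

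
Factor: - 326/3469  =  -2^1*163^1*3469^(- 1) 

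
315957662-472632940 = - 156675278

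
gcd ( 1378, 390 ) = 26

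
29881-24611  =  5270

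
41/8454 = 41/8454= 0.00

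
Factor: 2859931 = 83^1*34457^1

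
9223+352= 9575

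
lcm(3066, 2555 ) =15330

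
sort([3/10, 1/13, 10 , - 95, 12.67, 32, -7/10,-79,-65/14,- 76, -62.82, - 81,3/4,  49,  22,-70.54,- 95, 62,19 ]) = [-95, - 95,-81,-79, - 76, - 70.54, -62.82, - 65/14, - 7/10 , 1/13,3/10,3/4,10,12.67, 19 , 22,32,49, 62 ]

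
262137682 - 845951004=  - 583813322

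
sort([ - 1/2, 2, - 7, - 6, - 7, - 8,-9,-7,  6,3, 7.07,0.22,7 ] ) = [  -  9, - 8, - 7, - 7, - 7  , -6, - 1/2,0.22, 2, 3, 6, 7, 7.07 ] 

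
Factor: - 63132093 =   -  3^2*7014677^1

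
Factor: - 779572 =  - 2^2*79^1*2467^1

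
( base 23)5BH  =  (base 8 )5543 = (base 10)2915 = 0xb63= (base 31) 311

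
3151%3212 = 3151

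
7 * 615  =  4305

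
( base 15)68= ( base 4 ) 1202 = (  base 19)53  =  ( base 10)98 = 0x62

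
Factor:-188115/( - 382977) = 62705/127659  =  3^( - 1 )*5^1 * 7^( - 1) * 6079^ (-1 )*12541^1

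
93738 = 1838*51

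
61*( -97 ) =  - 5917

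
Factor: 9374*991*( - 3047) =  - 2^1*11^1 *43^1*109^1*277^1*991^1 = -28305514798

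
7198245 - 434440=6763805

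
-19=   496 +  - 515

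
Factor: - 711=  - 3^2*79^1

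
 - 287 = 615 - 902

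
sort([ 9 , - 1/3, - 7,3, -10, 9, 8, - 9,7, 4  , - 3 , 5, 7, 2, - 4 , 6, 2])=[ - 10, - 9, - 7, - 4, - 3, - 1/3 , 2, 2,3,4, 5,6, 7,7,8,9, 9]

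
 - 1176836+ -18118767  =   - 19295603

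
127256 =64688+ 62568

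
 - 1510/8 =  - 189 + 1/4 =- 188.75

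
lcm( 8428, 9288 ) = 455112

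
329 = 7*47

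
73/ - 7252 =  - 1 + 7179/7252 = -  0.01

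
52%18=16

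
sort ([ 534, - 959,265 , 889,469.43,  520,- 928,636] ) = [ - 959,  -  928 , 265, 469.43, 520, 534,  636,889 ] 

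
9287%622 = 579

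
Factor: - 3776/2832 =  - 4/3 = -2^2 * 3^( - 1 ) 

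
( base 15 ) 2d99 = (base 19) 183F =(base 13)4614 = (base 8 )23133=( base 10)9819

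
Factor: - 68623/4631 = -11^( - 1) * 163^1 = - 163/11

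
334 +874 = 1208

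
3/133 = 3/133 = 0.02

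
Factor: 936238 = 2^1*23^1*20353^1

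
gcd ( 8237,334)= 1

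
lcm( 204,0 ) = 0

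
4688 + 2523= 7211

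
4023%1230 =333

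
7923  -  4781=3142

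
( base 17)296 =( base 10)737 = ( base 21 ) 1e2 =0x2e1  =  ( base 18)24h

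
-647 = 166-813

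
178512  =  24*7438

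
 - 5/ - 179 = 5/179=0.03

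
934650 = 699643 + 235007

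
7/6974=7/6974 = 0.00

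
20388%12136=8252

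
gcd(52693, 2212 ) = 79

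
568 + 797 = 1365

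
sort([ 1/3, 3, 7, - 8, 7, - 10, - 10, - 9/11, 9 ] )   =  [ - 10, - 10,-8, - 9/11, 1/3,3, 7, 7 , 9] 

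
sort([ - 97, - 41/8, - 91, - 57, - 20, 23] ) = [ -97, - 91, - 57, - 20, - 41/8,23 ] 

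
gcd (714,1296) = 6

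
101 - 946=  - 845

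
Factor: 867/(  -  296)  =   - 2^( - 3)*3^1*17^2* 37^( - 1 ) 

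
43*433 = 18619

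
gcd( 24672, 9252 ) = 3084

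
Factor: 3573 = 3^2*397^1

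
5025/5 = 1005= 1005.00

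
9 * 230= 2070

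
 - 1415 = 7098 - 8513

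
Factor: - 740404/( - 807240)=2^( - 1)*3^( - 1)*5^( - 1)*31^( - 1)*853^1 = 853/930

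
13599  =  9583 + 4016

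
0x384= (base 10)900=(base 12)630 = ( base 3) 1020100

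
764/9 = 84+8/9 = 84.89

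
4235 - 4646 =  - 411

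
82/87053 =82/87053 = 0.00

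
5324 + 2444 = 7768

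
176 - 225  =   - 49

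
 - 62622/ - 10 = 6262 +1/5=6262.20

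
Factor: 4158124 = 2^2*23^1*45197^1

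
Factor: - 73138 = -2^1 * 13^1*29^1*97^1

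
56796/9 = 18932/3 = 6310.67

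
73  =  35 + 38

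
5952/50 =2976/25 = 119.04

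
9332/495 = 18 + 422/495 = 18.85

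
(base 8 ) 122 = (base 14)5c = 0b1010010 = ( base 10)82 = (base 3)10001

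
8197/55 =8197/55 = 149.04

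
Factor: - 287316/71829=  - 2^2 = - 4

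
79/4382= 79/4382 = 0.02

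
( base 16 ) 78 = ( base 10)120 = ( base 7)231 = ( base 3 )11110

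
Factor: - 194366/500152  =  -157/404 = - 2^( - 2 )*101^(-1)*157^1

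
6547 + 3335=9882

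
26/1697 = 26/1697 = 0.02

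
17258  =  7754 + 9504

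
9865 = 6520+3345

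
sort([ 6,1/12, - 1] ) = [ - 1,1/12, 6 ]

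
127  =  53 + 74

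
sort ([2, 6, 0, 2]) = [ 0,2, 2 , 6]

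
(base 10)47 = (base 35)1c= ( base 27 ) 1k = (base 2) 101111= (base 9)52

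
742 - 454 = 288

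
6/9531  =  2/3177= 0.00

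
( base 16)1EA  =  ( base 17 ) 1BE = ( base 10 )490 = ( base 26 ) IM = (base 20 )14A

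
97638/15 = 6509 + 1/5 = 6509.20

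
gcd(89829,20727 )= 9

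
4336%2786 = 1550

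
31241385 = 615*50799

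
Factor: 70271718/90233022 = 1064723/1367167 = 11^1*43^1 * 2251^1 * 1367167^( - 1) 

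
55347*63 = 3486861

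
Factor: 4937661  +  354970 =1627^1*3253^1= 5292631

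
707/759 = 707/759 = 0.93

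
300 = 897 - 597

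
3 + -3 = 0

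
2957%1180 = 597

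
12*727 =8724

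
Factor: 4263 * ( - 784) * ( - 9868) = 2^6 * 3^1*7^4 *29^1*2467^1 = 32980750656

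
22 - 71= - 49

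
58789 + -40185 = 18604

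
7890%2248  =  1146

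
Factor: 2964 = 2^2*3^1 * 13^1*19^1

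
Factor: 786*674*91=48208524 =2^2*3^1*7^1*13^1*131^1*337^1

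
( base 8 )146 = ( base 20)52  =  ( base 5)402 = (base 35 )2W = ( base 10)102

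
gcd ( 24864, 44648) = 8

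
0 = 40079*0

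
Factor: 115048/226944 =2^( - 4 )*3^( - 2 )*73^1= 73/144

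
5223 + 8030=13253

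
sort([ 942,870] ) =[ 870, 942]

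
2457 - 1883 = 574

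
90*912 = 82080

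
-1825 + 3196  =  1371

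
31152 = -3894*(-8) 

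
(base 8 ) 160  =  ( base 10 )112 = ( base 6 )304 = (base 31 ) 3J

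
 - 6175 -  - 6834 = 659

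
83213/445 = 186 + 443/445 = 187.00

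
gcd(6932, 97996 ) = 4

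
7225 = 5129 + 2096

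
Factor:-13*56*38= - 27664 =- 2^4*7^1*13^1*19^1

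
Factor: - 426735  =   - 3^3*5^1*29^1*109^1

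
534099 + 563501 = 1097600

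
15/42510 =1/2834 = 0.00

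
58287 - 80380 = -22093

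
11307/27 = 418+7/9 = 418.78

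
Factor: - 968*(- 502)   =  2^4*11^2 *251^1  =  485936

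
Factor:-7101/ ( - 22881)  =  3^2*29^( - 1)  =  9/29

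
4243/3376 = 4243/3376 = 1.26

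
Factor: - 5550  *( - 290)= 2^2 * 3^1*5^3*29^1*37^1 = 1609500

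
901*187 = 168487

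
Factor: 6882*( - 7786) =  - 2^2*3^1*17^1*31^1*37^1*229^1 =- 53583252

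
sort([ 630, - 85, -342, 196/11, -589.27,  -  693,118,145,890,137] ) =[ - 693, - 589.27,  -  342, - 85, 196/11, 118,137,145,  630,890]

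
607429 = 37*16417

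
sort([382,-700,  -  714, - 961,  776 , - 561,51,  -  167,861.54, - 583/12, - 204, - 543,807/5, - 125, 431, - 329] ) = [ - 961, - 714, - 700, - 561, - 543, - 329, - 204, - 167, - 125, - 583/12,51 , 807/5,  382,431,776,861.54 ]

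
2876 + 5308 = 8184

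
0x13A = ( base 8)472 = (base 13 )1B2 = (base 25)CE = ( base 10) 314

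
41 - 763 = - 722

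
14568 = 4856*3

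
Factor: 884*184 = 2^5*13^1 *17^1*23^1 = 162656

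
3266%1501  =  264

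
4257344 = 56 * 76024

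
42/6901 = 42/6901 = 0.01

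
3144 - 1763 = 1381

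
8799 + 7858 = 16657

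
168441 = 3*56147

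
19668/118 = 9834/59 = 166.68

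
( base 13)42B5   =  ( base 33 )8h1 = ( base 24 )G2A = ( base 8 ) 22072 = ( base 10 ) 9274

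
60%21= 18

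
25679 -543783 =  - 518104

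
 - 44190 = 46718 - 90908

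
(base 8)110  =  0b1001000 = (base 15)4c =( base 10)72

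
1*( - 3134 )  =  -3134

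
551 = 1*551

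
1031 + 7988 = 9019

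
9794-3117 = 6677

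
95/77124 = 95/77124 = 0.00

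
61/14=4 + 5/14 =4.36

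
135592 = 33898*4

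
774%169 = 98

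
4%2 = 0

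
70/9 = 70/9 = 7.78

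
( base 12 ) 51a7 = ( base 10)8911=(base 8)21317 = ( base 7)34660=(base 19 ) 15D0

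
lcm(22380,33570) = 67140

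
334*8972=2996648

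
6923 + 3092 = 10015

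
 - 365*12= -4380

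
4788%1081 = 464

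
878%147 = 143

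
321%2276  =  321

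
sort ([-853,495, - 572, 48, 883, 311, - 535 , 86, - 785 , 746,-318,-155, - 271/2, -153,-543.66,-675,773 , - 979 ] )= [-979,-853,-785, - 675, - 572, - 543.66, - 535,-318,-155,-153,-271/2,48,  86,311,495,746,773,883 ] 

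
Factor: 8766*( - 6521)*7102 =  - 405972236772 = - 2^2 * 3^2*53^1*67^1*487^1*6521^1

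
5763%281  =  143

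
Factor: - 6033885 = -3^1*5^1*11^1*13^1  *29^1*97^1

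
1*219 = 219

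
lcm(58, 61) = 3538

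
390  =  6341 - 5951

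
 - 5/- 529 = 5/529= 0.01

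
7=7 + 0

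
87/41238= 1/474= 0.00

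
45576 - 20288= 25288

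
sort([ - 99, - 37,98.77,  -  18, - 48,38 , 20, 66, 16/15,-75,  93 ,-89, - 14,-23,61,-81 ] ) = [-99, - 89, - 81, - 75, - 48,- 37,  -  23, - 18, - 14,16/15,20 , 38,61  ,  66,93, 98.77 ] 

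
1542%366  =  78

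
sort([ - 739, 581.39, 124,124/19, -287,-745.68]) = [ - 745.68, - 739,-287,  124/19,124, 581.39]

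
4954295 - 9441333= - 4487038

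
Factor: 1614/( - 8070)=  -  5^( - 1) = -1/5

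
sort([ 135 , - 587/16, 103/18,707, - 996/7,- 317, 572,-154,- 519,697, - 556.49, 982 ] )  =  [  -  556.49, - 519, - 317,-154,-996/7,-587/16,  103/18,135, 572 , 697, 707, 982]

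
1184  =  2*592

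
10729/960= 11 + 169/960 = 11.18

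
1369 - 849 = 520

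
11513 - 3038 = 8475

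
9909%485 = 209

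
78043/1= 78043 = 78043.00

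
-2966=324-3290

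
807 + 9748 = 10555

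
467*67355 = 31454785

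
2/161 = 2/161=0.01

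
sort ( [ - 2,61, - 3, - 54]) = [ - 54, - 3, - 2,61 ] 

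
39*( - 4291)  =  -167349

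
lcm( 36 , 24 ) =72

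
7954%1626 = 1450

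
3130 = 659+2471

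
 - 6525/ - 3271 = 1+3254/3271 = 1.99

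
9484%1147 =308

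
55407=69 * 803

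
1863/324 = 23/4 = 5.75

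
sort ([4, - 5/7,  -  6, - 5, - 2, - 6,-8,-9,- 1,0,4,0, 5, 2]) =[  -  9, - 8, - 6, - 6, - 5 ,  -  2 , -1,  -  5/7,0, 0, 2,4,4,  5]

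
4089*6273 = 25650297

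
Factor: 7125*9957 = 3^2*5^3*19^1*3319^1 = 70943625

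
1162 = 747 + 415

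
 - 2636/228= - 12 + 25/57 = - 11.56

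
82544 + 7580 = 90124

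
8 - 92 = -84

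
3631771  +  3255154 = 6886925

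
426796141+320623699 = 747419840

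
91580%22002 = 3572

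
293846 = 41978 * 7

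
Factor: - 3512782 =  - 2^1*7^1*13^1*19301^1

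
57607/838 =68 + 623/838 = 68.74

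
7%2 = 1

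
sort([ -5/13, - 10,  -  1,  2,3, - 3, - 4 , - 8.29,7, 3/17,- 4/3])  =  [-10, - 8.29,- 4, - 3 ,-4/3,-1, - 5/13, 3/17,2, 3,7]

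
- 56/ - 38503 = 56/38503 = 0.00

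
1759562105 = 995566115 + 763995990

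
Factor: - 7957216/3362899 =  -  2^5 * 23^(-1)*167^1*1489^1*146213^(  -  1 ) 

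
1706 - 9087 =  -7381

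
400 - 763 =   -  363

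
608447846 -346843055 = 261604791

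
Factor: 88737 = 3^1*11^1*2689^1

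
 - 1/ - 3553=1/3553 =0.00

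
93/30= 3+ 1/10 = 3.10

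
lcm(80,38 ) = 1520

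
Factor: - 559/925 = -5^( - 2) * 13^1*37^ (-1)*43^1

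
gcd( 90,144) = 18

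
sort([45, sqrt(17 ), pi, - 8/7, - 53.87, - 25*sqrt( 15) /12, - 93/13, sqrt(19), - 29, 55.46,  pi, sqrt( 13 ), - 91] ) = [ - 91,-53.87, - 29, - 25*sqrt( 15)/12, - 93/13,  -  8/7,  pi, pi , sqrt(13 ), sqrt(17 ), sqrt( 19),45,55.46]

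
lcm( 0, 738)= 0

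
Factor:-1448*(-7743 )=11211864 = 2^3* 3^1*29^1*89^1 * 181^1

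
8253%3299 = 1655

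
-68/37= - 68/37 = - 1.84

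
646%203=37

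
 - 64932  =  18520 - 83452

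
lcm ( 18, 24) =72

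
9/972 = 1/108=0.01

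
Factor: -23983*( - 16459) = 29^1*109^1*151^1*827^1 = 394736197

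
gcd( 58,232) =58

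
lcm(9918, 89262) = 89262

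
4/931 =4/931 = 0.00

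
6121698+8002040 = 14123738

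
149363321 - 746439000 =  - 597075679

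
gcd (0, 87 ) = 87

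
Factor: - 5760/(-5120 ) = 9/8 = 2^( - 3)* 3^2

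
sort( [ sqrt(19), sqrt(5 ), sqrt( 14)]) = [sqrt(5 ),sqrt( 14), sqrt( 19)]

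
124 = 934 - 810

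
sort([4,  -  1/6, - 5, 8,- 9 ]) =[ -9, - 5,  -  1/6,4,8] 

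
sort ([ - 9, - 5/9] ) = [ - 9, - 5/9]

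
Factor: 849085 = 5^1*169817^1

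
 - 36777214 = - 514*71551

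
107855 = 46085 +61770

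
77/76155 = 77/76155 = 0.00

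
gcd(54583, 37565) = 1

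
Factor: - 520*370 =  - 192400 = -2^4*5^2*13^1*37^1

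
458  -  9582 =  - 9124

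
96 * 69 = 6624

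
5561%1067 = 226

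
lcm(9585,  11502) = 57510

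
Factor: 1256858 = 2^1 * 23^1*89^1*307^1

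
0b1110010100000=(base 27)a1b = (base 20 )I68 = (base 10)7328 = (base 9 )11042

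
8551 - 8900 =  - 349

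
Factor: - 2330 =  - 2^1*5^1 * 233^1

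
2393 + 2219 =4612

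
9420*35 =329700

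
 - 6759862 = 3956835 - 10716697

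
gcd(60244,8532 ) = 4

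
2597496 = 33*78712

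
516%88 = 76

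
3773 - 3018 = 755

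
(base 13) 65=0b1010011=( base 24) 3b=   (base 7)146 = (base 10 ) 83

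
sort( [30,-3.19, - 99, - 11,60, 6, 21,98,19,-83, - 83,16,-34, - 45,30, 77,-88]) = [-99,-88,-83,-83, - 45, - 34 , - 11, -3.19,6,16,19,21,30,30, 60,77,98]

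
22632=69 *328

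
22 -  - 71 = 93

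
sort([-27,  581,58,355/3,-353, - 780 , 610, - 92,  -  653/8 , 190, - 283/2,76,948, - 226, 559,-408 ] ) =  [ - 780, - 408  , - 353, - 226,-283/2, - 92,-653/8,-27, 58 , 76,  355/3 , 190, 559,  581, 610,948] 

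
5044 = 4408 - -636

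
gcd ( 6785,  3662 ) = 1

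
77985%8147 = 4662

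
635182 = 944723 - 309541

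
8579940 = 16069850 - 7489910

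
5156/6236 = 1289/1559  =  0.83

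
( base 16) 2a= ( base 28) 1e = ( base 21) 20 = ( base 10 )42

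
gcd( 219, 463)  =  1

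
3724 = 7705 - 3981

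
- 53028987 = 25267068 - 78296055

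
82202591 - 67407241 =14795350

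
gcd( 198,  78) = 6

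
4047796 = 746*5426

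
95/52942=95/52942 = 0.00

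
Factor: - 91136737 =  - 43^1*1223^1 * 1733^1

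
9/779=9/779 = 0.01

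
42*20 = 840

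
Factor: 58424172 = 2^2*3^1*17^1*286393^1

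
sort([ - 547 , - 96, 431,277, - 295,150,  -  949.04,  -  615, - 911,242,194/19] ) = [ - 949.04,- 911, - 615, - 547, - 295,  -  96, 194/19, 150,  242 , 277 , 431] 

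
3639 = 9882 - 6243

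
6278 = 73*86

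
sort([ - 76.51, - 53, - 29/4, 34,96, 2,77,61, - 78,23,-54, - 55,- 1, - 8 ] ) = [ - 78, - 76.51, - 55, - 54,-53,-8, - 29/4,-1,2,  23, 34, 61,77,96 ]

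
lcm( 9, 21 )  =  63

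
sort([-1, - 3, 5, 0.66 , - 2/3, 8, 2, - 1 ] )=[  -  3,- 1, - 1, - 2/3,0.66, 2,  5, 8]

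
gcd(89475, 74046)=3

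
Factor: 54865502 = 2^1 * 19^2*75991^1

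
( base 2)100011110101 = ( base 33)23G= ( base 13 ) 1075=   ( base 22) 4G5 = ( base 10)2293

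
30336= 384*79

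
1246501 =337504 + 908997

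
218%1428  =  218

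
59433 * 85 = 5051805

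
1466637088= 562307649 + 904329439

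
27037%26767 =270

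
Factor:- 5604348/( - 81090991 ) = 2^2*3^1*43^(  -  1)*113^1*821^(-1) * 2297^(-1)*4133^1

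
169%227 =169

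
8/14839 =8/14839  =  0.00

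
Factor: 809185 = 5^1*13^1*59^1*211^1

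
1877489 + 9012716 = 10890205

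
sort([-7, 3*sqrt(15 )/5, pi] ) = [ - 7 , 3*sqrt( 15) /5,pi]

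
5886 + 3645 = 9531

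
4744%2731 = 2013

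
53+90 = 143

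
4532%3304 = 1228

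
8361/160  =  52  +  41/160 = 52.26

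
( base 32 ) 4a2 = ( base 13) 201b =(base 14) 1878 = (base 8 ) 10502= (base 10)4418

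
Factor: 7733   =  11^1*19^1 * 37^1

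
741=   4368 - 3627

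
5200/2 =2600= 2600.00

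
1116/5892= 93/491 =0.19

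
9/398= 9/398=0.02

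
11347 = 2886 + 8461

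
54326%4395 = 1586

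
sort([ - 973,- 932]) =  [ - 973, - 932 ] 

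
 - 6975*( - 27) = 188325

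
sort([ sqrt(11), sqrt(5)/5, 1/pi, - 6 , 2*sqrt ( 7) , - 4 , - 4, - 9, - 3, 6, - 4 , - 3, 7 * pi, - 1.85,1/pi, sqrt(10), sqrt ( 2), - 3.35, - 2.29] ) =[ - 9, - 6, - 4, - 4, - 4, - 3.35, - 3, - 3, - 2.29, - 1.85, 1/pi, 1/pi,sqrt(5)/5 , sqrt(2) , sqrt(10 ), sqrt ( 11 ),2*sqrt( 7),6,7*pi]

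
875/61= 14 + 21/61 = 14.34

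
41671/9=41671/9=4630.11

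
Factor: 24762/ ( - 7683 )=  - 8254/2561 = - 2^1*13^( - 1)*197^(- 1)*4127^1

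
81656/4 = 20414= 20414.00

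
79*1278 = 100962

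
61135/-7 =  - 8734+3/7 = - 8733.57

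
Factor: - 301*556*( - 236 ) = 39496016 = 2^4*7^1*43^1*59^1*139^1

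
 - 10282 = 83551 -93833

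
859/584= 1 + 275/584 = 1.47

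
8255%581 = 121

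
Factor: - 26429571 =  - 3^4 * 7^2*6659^1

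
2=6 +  - 4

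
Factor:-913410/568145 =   -  2^1*3^3 * 17^1*571^(  -  1) = - 918/571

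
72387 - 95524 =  - 23137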